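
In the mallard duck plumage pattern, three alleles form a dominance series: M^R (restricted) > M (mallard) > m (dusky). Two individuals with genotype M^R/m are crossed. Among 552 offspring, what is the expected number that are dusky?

Cross: M^R/m × M^R/m
Allele dominance: M^R > M > m
Offspring genotypes: 1 M^R/M^R, 2 M^R/m, 1 m/m
Phenotype counts: 3 restricted, 1 dusky
dusky: 1 out of 4 → fraction 1/4
Expected count = 1/4 × 552 = 138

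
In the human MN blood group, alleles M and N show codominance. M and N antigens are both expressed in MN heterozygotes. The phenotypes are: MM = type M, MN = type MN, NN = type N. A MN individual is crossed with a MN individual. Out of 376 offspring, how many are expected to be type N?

Punnett square for MN × MN:
Offspring genotypes: 1 MM, 2 MN, 1 NN
Phenotype counts: 1 type M, 2 type MN, 1 type N
type N: 1 out of 4 → fraction 1/4
Expected count = 1/4 × 376 = 94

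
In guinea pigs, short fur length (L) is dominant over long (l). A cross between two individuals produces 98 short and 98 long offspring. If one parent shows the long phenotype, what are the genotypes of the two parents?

Observed offspring: 98 short, 98 long
The observed ratio simplifies to 1:1. One parent shows long, so its genotype must be ll. A 1:1 offspring split requires the other parent to be heterozygous (Ll).
Parent genotypes: ll × Ll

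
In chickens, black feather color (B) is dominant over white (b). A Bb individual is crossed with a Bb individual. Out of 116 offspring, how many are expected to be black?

Punnett square for Bb × Bb:
Offspring genotypes: 1 BB, 2 Bb, 1 bb
black: 3, white: 1
black: 3 out of 4 → fraction 3/4
Expected count = 3/4 × 116 = 87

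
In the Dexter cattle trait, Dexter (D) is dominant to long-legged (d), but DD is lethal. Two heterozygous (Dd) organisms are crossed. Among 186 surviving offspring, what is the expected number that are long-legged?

Cross: Dd × Dd
Punnett square offspring (before lethality): 1 DD, 2 Dd, 1 dd
The DD genotype is lethal (embryos die); surviving offspring: 2 Dd, 1 dd
long-legged: 1 out of 3 → fraction 1/3
Expected count = 1/3 × 186 = 62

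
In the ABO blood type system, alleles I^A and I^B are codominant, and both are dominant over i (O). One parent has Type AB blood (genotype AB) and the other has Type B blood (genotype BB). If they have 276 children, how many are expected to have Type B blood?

Cross: AB × BB
Possible offspring genotypes: 2 AB, 2 BB
Blood type counts: 2 Type AB, 2 Type B
Probability of Type B: 2/4 = 1/2
Expected count = 1/2 × 276 = 138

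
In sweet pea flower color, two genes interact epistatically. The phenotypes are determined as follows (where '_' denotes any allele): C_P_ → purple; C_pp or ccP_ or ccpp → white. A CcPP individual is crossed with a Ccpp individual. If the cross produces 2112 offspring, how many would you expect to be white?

Cross: CcPP × Ccpp — consider each gene separately:
C gene: Cc × Cc → 1 CC, 2 Cc, 1 cc → 3 C_ : 1 cc (out of 4)
P gene: PP × pp → 4 Pp → 4 P_ (out of 4)
Genotype classes (out of 4 × 4 = 16): C_P_ = 3×4 = 12; ccP_ = 1×4 = 4
Apply the phenotype rules: C_P_ (12) → purple; ccP_ (4) → white
Phenotype counts (out of 16): 12 purple, 4 white
white: 4 out of 16 → fraction 1/4
Expected count = 1/4 × 2112 = 528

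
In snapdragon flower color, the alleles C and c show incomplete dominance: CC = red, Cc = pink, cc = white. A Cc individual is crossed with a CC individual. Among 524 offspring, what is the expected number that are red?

Punnett square for Cc × CC:
Offspring genotypes: 2 CC, 2 Cc
Phenotype counts: 2 red, 2 pink
red: 2 out of 4 → fraction 1/2
Expected count = 1/2 × 524 = 262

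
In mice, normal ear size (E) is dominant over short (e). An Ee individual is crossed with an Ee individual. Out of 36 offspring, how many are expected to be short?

Punnett square for Ee × Ee:
Offspring genotypes: 1 EE, 2 Ee, 1 ee
normal: 3, short: 1
short: 1 out of 4 → fraction 1/4
Expected count = 1/4 × 36 = 9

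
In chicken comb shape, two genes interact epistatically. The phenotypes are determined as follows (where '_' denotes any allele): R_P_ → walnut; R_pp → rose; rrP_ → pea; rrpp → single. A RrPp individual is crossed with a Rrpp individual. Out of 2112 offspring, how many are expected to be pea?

Cross: RrPp × Rrpp — consider each gene separately:
R gene: Rr × Rr → 1 RR, 2 Rr, 1 rr → 3 R_ : 1 rr (out of 4)
P gene: Pp × pp → 2 Pp, 2 pp → 2 P_ : 2 pp (out of 4)
Genotype classes (out of 4 × 4 = 16): R_P_ = 3×2 = 6; R_pp = 3×2 = 6; rrP_ = 1×2 = 2; rrpp = 1×2 = 2
Apply the phenotype rules: R_P_ (6) → walnut; R_pp (6) → rose; rrP_ (2) → pea; rrpp (2) → single
Phenotype counts (out of 16): 6 walnut, 6 rose, 2 pea, 2 single
pea: 2 out of 16 → fraction 1/8
Expected count = 1/8 × 2112 = 264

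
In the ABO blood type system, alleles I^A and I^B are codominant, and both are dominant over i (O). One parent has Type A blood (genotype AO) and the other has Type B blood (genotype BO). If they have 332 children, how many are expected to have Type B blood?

Cross: AO × BO
Possible offspring genotypes: 1 AB, 1 AO, 1 BO, 1 OO
Blood type counts: 1 Type AB, 1 Type A, 1 Type B, 1 Type O
Probability of Type B: 1/4
Expected count = 1/4 × 332 = 83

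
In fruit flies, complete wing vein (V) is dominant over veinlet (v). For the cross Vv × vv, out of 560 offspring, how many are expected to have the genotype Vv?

Punnett square for Vv × vv:
Offspring genotypes: 2 Vv, 2 vv
Total offspring: 4
Count with target: 2
Probability: 2/4 = 1/2
Expected count = 1/2 × 560 = 280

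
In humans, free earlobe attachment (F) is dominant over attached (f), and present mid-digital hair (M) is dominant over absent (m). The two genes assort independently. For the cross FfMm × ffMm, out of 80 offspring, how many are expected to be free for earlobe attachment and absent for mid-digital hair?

Dihybrid cross FfMm × ffMm — consider each gene separately:
earlobe attachment: Ff × ff → 2 Ff, 2 ff → 2 F_ : 2 ff (out of 4)
mid-digital hair: Mm × Mm → 1 MM, 2 Mm, 1 mm → 3 M_ : 1 mm (out of 4)
Looking for: free (F_) and absent (mm)
P(free) = 2/4, P(absent) = 1/4
P(both) = 2/4 × 1/4 = 2/16 = 1/8
Expected count = 1/8 × 80 = 10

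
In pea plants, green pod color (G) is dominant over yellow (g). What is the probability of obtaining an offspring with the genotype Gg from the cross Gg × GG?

Punnett square for Gg × GG:
Offspring genotypes: 2 GG, 2 Gg
Total offspring: 4
Count with target: 2
Probability: 2/4 = 1/2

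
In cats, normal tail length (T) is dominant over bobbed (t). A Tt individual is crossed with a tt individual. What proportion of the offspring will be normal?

Punnett square for Tt × tt:
Offspring genotypes: 2 Tt, 2 tt
normal: 2, bobbed: 2
normal: 2 out of 4
Probability: 2/4 = 1/2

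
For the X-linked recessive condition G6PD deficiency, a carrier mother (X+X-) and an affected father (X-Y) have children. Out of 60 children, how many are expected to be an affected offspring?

Cross: X+X- × X-Y
Offspring: 1 X+X-, 1 X+Y, 1 X-X-, 1 X-Y
Probability of an affected offspring: 2/4 = 1/2
Expected count = 1/2 × 60 = 30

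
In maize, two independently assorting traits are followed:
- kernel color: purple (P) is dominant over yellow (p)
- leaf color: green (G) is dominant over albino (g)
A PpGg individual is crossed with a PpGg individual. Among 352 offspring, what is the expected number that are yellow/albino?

Dihybrid cross PpGg × PpGg — consider each gene separately:
kernel color: Pp × Pp → 1 PP, 2 Pp, 1 pp → 3 P_ : 1 pp (out of 4)
leaf color: Gg × Gg → 1 GG, 2 Gg, 1 gg → 3 G_ : 1 gg (out of 4)
Combine (counts out of 4 × 4 = 16): purple/green (P_G_) = 3×3 = 9; purple/albino (P_gg) = 3×1 = 3; yellow/green (ppG_) = 1×3 = 3; yellow/albino (ppgg) = 1×1 = 1
Phenotype counts (out of 16): 9 purple/green, 3 purple/albino, 3 yellow/green, 1 yellow/albino
yellow/albino: 1 out of 16 → fraction 1/16
Expected count = 1/16 × 352 = 22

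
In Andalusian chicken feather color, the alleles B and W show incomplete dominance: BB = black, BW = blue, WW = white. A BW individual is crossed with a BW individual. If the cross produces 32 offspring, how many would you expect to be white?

Punnett square for BW × BW:
Offspring genotypes: 1 BB, 2 BW, 1 WW
Phenotype counts: 1 black, 2 blue, 1 white
white: 1 out of 4 → fraction 1/4
Expected count = 1/4 × 32 = 8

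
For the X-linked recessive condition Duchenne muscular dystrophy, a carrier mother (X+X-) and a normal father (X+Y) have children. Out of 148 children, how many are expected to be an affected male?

Cross: X+X- × X+Y
Offspring: 1 X+X+, 1 X+Y, 1 X+X-, 1 X-Y
Probability of an affected male: 1/4
Expected count = 1/4 × 148 = 37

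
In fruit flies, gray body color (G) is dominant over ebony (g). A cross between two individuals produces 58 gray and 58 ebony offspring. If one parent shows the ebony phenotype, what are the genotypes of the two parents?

Observed offspring: 58 gray, 58 ebony
The observed ratio simplifies to 1:1. One parent shows ebony, so its genotype must be gg. A 1:1 offspring split requires the other parent to be heterozygous (Gg).
Parent genotypes: gg × Gg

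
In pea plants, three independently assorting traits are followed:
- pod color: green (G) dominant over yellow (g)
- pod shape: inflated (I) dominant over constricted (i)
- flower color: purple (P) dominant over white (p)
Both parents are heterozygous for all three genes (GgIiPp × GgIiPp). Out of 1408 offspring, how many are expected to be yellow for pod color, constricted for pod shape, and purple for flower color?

Trihybrid cross: GgIiPp × GgIiPp
Each trait segregates independently with a 3:1 phenotypic ratio, so each gene contributes 3/4 (dominant) or 1/4 (recessive).
Target: yellow (pod color), constricted (pod shape), purple (flower color)
Probability = product of independent per-trait probabilities
= 1/4 × 1/4 × 3/4 = 3/64
Expected count = 3/64 × 1408 = 66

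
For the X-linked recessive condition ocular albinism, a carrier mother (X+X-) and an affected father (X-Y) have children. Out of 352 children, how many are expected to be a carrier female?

Cross: X+X- × X-Y
Offspring: 1 X+X-, 1 X+Y, 1 X-X-, 1 X-Y
Probability of a carrier female: 1/4
Expected count = 1/4 × 352 = 88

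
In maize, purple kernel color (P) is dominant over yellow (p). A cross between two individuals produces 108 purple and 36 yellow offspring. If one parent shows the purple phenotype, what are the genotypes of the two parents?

Observed offspring: 108 purple, 36 yellow
The observed ratio simplifies to 3:1. Yellow (pp) offspring appear, so each parent must contribute one p allele. The parent stated to show purple carries P, so it is Pp. The other parent is then either Pp or pp: Pp × pp would give a 1:1 split, whereas Pp × Pp gives 3:1 — matching the data. So both parents are heterozygous (Pp × Pp).
Parent genotypes: Pp × Pp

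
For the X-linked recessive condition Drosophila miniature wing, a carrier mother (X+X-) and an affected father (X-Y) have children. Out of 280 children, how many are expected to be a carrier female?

Cross: X+X- × X-Y
Offspring: 1 X+X-, 1 X+Y, 1 X-X-, 1 X-Y
Probability of a carrier female: 1/4
Expected count = 1/4 × 280 = 70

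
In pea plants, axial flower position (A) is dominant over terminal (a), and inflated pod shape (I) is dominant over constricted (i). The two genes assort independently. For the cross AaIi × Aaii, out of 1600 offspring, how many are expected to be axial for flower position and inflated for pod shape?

Dihybrid cross AaIi × Aaii — consider each gene separately:
flower position: Aa × Aa → 1 AA, 2 Aa, 1 aa → 3 A_ : 1 aa (out of 4)
pod shape: Ii × ii → 2 Ii, 2 ii → 2 I_ : 2 ii (out of 4)
Looking for: axial (A_) and inflated (I_)
P(axial) = 3/4, P(inflated) = 2/4
P(both) = 3/4 × 2/4 = 6/16 = 3/8
Expected count = 3/8 × 1600 = 600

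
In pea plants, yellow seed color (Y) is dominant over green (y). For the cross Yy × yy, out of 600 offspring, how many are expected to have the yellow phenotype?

Punnett square for Yy × yy:
Offspring genotypes: 2 Yy, 2 yy
Total offspring: 4
Count with target: 2
Probability: 2/4 = 1/2
Expected count = 1/2 × 600 = 300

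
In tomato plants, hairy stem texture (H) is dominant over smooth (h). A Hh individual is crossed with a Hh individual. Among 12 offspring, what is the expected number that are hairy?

Punnett square for Hh × Hh:
Offspring genotypes: 1 HH, 2 Hh, 1 hh
hairy: 3, smooth: 1
hairy: 3 out of 4 → fraction 3/4
Expected count = 3/4 × 12 = 9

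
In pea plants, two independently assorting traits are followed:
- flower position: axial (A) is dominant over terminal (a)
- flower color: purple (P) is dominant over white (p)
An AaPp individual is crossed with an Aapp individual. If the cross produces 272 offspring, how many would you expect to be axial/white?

Dihybrid cross AaPp × Aapp — consider each gene separately:
flower position: Aa × Aa → 1 AA, 2 Aa, 1 aa → 3 A_ : 1 aa (out of 4)
flower color: Pp × pp → 2 Pp, 2 pp → 2 P_ : 2 pp (out of 4)
Combine (counts out of 4 × 4 = 16): axial/purple (A_P_) = 3×2 = 6; axial/white (A_pp) = 3×2 = 6; terminal/purple (aaP_) = 1×2 = 2; terminal/white (aapp) = 1×2 = 2
Phenotype counts (out of 16): 6 axial/purple, 6 axial/white, 2 terminal/purple, 2 terminal/white
axial/white: 6 out of 16 → fraction 3/8
Expected count = 3/8 × 272 = 102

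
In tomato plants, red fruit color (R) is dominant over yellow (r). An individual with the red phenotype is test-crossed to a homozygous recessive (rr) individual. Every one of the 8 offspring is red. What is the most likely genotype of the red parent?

Test cross: ? × rr
All offspring are red.
If the unknown parent were heterozygous (Rr), about half of 8 offspring would be yellow; none are. The unknown parent is most likely homozygous dominant (RR).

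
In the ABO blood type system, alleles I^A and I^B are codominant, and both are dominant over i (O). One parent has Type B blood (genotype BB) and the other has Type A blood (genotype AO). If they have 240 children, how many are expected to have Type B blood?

Cross: BB × AO
Possible offspring genotypes: 2 AB, 2 BO
Blood type counts: 2 Type AB, 2 Type B
Probability of Type B: 2/4 = 1/2
Expected count = 1/2 × 240 = 120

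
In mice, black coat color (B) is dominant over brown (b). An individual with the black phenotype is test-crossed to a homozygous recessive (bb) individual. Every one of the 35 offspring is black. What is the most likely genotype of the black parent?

Test cross: ? × bb
All offspring are black.
If the unknown parent were heterozygous (Bb), about half of 35 offspring would be brown; none are. The unknown parent is most likely homozygous dominant (BB).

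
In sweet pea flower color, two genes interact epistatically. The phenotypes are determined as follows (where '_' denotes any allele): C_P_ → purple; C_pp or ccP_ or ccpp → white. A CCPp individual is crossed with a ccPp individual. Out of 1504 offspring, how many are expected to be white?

Cross: CCPp × ccPp — consider each gene separately:
C gene: CC × cc → 4 Cc → 4 C_ (out of 4)
P gene: Pp × Pp → 1 PP, 2 Pp, 1 pp → 3 P_ : 1 pp (out of 4)
Genotype classes (out of 4 × 4 = 16): C_P_ = 4×3 = 12; C_pp = 4×1 = 4
Apply the phenotype rules: C_P_ (12) → purple; C_pp (4) → white
Phenotype counts (out of 16): 12 purple, 4 white
white: 4 out of 16 → fraction 1/4
Expected count = 1/4 × 1504 = 376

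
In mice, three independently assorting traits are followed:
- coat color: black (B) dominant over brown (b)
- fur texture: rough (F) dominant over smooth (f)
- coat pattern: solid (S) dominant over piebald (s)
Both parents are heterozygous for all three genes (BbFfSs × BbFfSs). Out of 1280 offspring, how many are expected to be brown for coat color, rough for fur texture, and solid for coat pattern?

Trihybrid cross: BbFfSs × BbFfSs
Each trait segregates independently with a 3:1 phenotypic ratio, so each gene contributes 3/4 (dominant) or 1/4 (recessive).
Target: brown (coat color), rough (fur texture), solid (coat pattern)
Probability = product of independent per-trait probabilities
= 1/4 × 3/4 × 3/4 = 9/64
Expected count = 9/64 × 1280 = 180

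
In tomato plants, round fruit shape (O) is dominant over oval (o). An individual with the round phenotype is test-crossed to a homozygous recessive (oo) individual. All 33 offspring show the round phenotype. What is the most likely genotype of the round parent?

Test cross: ? × oo
All offspring are round.
If the unknown parent were heterozygous (Oo), about half of 33 offspring would be oval; none are. The unknown parent is most likely homozygous dominant (OO).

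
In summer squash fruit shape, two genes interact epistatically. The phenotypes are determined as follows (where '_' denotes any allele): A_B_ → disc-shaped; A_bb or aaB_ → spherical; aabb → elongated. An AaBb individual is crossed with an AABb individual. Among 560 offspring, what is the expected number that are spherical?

Cross: AaBb × AABb — consider each gene separately:
A gene: Aa × AA → 2 AA, 2 Aa → 4 A_ (out of 4)
B gene: Bb × Bb → 1 BB, 2 Bb, 1 bb → 3 B_ : 1 bb (out of 4)
Genotype classes (out of 4 × 4 = 16): A_B_ = 4×3 = 12; A_bb = 4×1 = 4
Apply the phenotype rules: A_B_ (12) → disc-shaped; A_bb (4) → spherical
Phenotype counts (out of 16): 12 disc-shaped, 4 spherical
spherical: 4 out of 16 → fraction 1/4
Expected count = 1/4 × 560 = 140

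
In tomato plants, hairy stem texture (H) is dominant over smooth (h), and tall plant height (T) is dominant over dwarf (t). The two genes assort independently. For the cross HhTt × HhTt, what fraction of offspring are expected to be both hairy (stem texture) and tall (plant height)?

Dihybrid cross HhTt × HhTt — consider each gene separately:
stem texture: Hh × Hh → 1 HH, 2 Hh, 1 hh → 3 H_ : 1 hh (out of 4)
plant height: Tt × Tt → 1 TT, 2 Tt, 1 tt → 3 T_ : 1 tt (out of 4)
Looking for: hairy (H_) and tall (T_)
P(hairy) = 3/4, P(tall) = 3/4
P(both) = 3/4 × 3/4 = 9/16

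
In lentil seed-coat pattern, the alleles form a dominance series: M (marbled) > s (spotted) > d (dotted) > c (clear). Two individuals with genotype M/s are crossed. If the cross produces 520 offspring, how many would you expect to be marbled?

Cross: M/s × M/s
Allele dominance: M > s > d > c
Offspring genotypes: 1 M/M, 2 M/s, 1 s/s
Phenotype counts: 3 marbled, 1 spotted
marbled: 3 out of 4 → fraction 3/4
Expected count = 3/4 × 520 = 390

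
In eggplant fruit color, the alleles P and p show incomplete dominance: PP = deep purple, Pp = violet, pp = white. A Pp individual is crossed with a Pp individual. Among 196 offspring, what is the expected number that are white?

Punnett square for Pp × Pp:
Offspring genotypes: 1 PP, 2 Pp, 1 pp
Phenotype counts: 1 deep purple, 2 violet, 1 white
white: 1 out of 4 → fraction 1/4
Expected count = 1/4 × 196 = 49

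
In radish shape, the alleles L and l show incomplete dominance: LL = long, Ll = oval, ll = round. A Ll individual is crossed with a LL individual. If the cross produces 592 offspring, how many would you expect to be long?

Punnett square for Ll × LL:
Offspring genotypes: 2 LL, 2 Ll
Phenotype counts: 2 long, 2 oval
long: 2 out of 4 → fraction 1/2
Expected count = 1/2 × 592 = 296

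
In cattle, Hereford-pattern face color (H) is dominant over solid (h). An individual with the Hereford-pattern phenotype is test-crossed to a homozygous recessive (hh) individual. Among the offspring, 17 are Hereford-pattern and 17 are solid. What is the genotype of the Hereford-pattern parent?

Test cross: ? × hh
Offspring: 17 Hereford-pattern, 17 solid — approximately 1:1.
A 1:1 ratio in a test cross indicates the unknown parent is heterozygous (Hh).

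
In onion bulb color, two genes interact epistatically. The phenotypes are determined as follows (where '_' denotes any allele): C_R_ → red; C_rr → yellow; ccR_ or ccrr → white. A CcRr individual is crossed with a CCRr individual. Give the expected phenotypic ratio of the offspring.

Cross: CcRr × CCRr — consider each gene separately:
C gene: Cc × CC → 2 CC, 2 Cc → 4 C_ (out of 4)
R gene: Rr × Rr → 1 RR, 2 Rr, 1 rr → 3 R_ : 1 rr (out of 4)
Genotype classes (out of 4 × 4 = 16): C_R_ = 4×3 = 12; C_rr = 4×1 = 4
Apply the phenotype rules: C_R_ (12) → red; C_rr (4) → yellow
Phenotype counts (out of 16): 12 red, 4 yellow
Ratio: 3 red : 1 yellow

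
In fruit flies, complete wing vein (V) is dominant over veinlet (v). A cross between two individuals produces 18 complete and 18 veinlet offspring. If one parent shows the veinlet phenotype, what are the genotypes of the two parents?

Observed offspring: 18 complete, 18 veinlet
The observed ratio simplifies to 1:1. One parent shows veinlet, so its genotype must be vv. A 1:1 offspring split requires the other parent to be heterozygous (Vv).
Parent genotypes: vv × Vv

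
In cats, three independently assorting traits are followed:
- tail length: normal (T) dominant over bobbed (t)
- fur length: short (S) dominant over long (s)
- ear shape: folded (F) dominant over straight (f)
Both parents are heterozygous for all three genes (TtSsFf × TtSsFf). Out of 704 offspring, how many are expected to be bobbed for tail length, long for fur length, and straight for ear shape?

Trihybrid cross: TtSsFf × TtSsFf
Each trait segregates independently with a 3:1 phenotypic ratio, so each gene contributes 3/4 (dominant) or 1/4 (recessive).
Target: bobbed (tail length), long (fur length), straight (ear shape)
Probability = product of independent per-trait probabilities
= 1/4 × 1/4 × 1/4 = 1/64
Expected count = 1/64 × 704 = 11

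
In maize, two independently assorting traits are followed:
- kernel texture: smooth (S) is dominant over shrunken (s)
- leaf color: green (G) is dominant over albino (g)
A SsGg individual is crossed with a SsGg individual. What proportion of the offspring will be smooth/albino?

Dihybrid cross SsGg × SsGg — consider each gene separately:
kernel texture: Ss × Ss → 1 SS, 2 Ss, 1 ss → 3 S_ : 1 ss (out of 4)
leaf color: Gg × Gg → 1 GG, 2 Gg, 1 gg → 3 G_ : 1 gg (out of 4)
Combine (counts out of 4 × 4 = 16): smooth/green (S_G_) = 3×3 = 9; smooth/albino (S_gg) = 3×1 = 3; shrunken/green (ssG_) = 1×3 = 3; shrunken/albino (ssgg) = 1×1 = 1
Phenotype counts (out of 16): 9 smooth/green, 3 smooth/albino, 3 shrunken/green, 1 shrunken/albino
smooth/albino: 3 out of 16
Probability: 3/16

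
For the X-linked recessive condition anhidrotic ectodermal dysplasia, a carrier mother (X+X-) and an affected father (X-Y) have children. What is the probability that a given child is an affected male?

Cross: X+X- × X-Y
Offspring: 1 X+X-, 1 X+Y, 1 X-X-, 1 X-Y
Probability of an affected male: 1/4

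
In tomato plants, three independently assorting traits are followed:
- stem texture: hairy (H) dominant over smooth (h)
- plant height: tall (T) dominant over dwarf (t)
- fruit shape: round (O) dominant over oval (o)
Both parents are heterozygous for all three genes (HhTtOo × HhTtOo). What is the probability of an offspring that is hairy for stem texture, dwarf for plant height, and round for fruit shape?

Trihybrid cross: HhTtOo × HhTtOo
Each trait segregates independently with a 3:1 phenotypic ratio, so each gene contributes 3/4 (dominant) or 1/4 (recessive).
Target: hairy (stem texture), dwarf (plant height), round (fruit shape)
Probability = product of independent per-trait probabilities
= 3/4 × 1/4 × 3/4 = 9/64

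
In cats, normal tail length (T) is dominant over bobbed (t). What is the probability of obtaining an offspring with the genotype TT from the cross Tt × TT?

Punnett square for Tt × TT:
Offspring genotypes: 2 TT, 2 Tt
Total offspring: 4
Count with target: 2
Probability: 2/4 = 1/2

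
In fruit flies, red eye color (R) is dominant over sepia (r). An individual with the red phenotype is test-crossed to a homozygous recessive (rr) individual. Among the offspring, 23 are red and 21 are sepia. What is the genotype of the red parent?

Test cross: ? × rr
Offspring: 23 red, 21 sepia — approximately 1:1.
A 1:1 ratio in a test cross indicates the unknown parent is heterozygous (Rr).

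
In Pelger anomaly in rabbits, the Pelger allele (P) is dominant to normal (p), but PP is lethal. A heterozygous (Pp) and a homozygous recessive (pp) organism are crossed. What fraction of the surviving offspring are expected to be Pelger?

Cross: Pp × pp
Punnett square offspring (before lethality): 2 Pp, 2 pp
No PP offspring are produced in this cross.
Pelger: 2 out of 4
Probability: 2/4 = 1/2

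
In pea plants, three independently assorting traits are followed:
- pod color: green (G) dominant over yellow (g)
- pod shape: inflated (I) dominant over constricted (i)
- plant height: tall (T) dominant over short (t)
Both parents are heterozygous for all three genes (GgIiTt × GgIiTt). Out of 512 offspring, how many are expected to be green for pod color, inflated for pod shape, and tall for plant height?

Trihybrid cross: GgIiTt × GgIiTt
Each trait segregates independently with a 3:1 phenotypic ratio, so each gene contributes 3/4 (dominant) or 1/4 (recessive).
Target: green (pod color), inflated (pod shape), tall (plant height)
Probability = product of independent per-trait probabilities
= 3/4 × 3/4 × 3/4 = 27/64
Expected count = 27/64 × 512 = 216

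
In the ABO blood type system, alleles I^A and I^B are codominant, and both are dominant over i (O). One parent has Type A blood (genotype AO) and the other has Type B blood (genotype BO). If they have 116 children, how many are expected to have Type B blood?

Cross: AO × BO
Possible offspring genotypes: 1 AB, 1 AO, 1 BO, 1 OO
Blood type counts: 1 Type AB, 1 Type A, 1 Type B, 1 Type O
Probability of Type B: 1/4
Expected count = 1/4 × 116 = 29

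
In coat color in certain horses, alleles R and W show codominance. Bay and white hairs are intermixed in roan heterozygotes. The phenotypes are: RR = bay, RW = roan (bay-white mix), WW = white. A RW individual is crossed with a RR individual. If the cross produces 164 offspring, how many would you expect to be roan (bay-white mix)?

Punnett square for RW × RR:
Offspring genotypes: 2 RR, 2 RW
Phenotype counts: 2 bay, 2 roan (bay-white mix)
roan (bay-white mix): 2 out of 4 → fraction 1/2
Expected count = 1/2 × 164 = 82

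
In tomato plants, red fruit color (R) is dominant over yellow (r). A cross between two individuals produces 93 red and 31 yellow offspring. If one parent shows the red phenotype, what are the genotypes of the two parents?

Observed offspring: 93 red, 31 yellow
The observed ratio simplifies to 3:1. Yellow (rr) offspring appear, so each parent must contribute one r allele. The parent stated to show red carries R, so it is Rr. The other parent is then either Rr or rr: Rr × rr would give a 1:1 split, whereas Rr × Rr gives 3:1 — matching the data. So both parents are heterozygous (Rr × Rr).
Parent genotypes: Rr × Rr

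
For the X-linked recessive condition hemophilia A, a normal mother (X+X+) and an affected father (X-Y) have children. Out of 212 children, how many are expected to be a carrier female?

Cross: X+X+ × X-Y
Offspring: 2 X+X-, 2 X+Y
Probability of a carrier female: 2/4 = 1/2
Expected count = 1/2 × 212 = 106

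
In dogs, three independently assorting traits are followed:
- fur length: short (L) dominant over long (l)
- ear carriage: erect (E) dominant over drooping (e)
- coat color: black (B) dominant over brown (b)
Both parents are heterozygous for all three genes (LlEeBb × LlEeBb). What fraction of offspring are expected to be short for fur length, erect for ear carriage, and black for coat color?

Trihybrid cross: LlEeBb × LlEeBb
Each trait segregates independently with a 3:1 phenotypic ratio, so each gene contributes 3/4 (dominant) or 1/4 (recessive).
Target: short (fur length), erect (ear carriage), black (coat color)
Probability = product of independent per-trait probabilities
= 3/4 × 3/4 × 3/4 = 27/64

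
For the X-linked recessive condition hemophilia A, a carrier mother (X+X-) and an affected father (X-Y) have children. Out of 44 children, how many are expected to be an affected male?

Cross: X+X- × X-Y
Offspring: 1 X+X-, 1 X+Y, 1 X-X-, 1 X-Y
Probability of an affected male: 1/4
Expected count = 1/4 × 44 = 11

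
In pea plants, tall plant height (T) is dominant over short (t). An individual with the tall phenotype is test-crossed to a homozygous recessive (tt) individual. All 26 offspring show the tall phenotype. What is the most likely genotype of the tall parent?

Test cross: ? × tt
All offspring are tall.
If the unknown parent were heterozygous (Tt), about half of 26 offspring would be short; none are. The unknown parent is most likely homozygous dominant (TT).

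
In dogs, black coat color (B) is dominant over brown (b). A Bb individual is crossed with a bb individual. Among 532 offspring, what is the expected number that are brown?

Punnett square for Bb × bb:
Offspring genotypes: 2 Bb, 2 bb
black: 2, brown: 2
brown: 2 out of 4 → fraction 1/2
Expected count = 1/2 × 532 = 266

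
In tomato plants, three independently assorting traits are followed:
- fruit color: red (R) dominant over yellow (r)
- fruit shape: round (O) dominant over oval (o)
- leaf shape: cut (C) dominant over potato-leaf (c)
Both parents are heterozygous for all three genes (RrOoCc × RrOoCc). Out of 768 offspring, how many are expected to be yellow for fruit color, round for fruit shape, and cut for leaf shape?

Trihybrid cross: RrOoCc × RrOoCc
Each trait segregates independently with a 3:1 phenotypic ratio, so each gene contributes 3/4 (dominant) or 1/4 (recessive).
Target: yellow (fruit color), round (fruit shape), cut (leaf shape)
Probability = product of independent per-trait probabilities
= 1/4 × 3/4 × 3/4 = 9/64
Expected count = 9/64 × 768 = 108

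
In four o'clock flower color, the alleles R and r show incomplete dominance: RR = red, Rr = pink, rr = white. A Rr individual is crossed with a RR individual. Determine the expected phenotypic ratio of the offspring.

Punnett square for Rr × RR:
Offspring genotypes: 2 RR, 2 Rr
Phenotype counts: 2 red, 2 pink
Ratio: 1 red : 1 pink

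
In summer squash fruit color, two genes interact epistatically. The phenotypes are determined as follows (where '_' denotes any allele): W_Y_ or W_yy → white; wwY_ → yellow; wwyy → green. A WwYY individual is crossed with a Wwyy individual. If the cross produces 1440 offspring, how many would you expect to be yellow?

Cross: WwYY × Wwyy — consider each gene separately:
W gene: Ww × Ww → 1 WW, 2 Ww, 1 ww → 3 W_ : 1 ww (out of 4)
Y gene: YY × yy → 4 Yy → 4 Y_ (out of 4)
Genotype classes (out of 4 × 4 = 16): W_Y_ = 3×4 = 12; wwY_ = 1×4 = 4
Apply the phenotype rules: W_Y_ (12) → white; wwY_ (4) → yellow
Phenotype counts (out of 16): 12 white, 4 yellow
yellow: 4 out of 16 → fraction 1/4
Expected count = 1/4 × 1440 = 360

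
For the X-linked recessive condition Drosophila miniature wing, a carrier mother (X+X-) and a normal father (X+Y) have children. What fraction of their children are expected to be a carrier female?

Cross: X+X- × X+Y
Offspring: 1 X+X+, 1 X+Y, 1 X+X-, 1 X-Y
Probability of a carrier female: 1/4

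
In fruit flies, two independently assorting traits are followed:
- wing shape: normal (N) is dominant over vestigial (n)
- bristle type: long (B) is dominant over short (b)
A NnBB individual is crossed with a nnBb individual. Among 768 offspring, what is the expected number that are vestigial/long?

Dihybrid cross NnBB × nnBb — consider each gene separately:
wing shape: Nn × nn → 2 Nn, 2 nn → 2 N_ : 2 nn (out of 4)
bristle type: BB × Bb → 2 BB, 2 Bb → 4 B_ (out of 4)
Combine (counts out of 4 × 4 = 16): normal/long (N_B_) = 2×4 = 8; vestigial/long (nnB_) = 2×4 = 8
Phenotype counts (out of 16): 8 normal/long, 8 vestigial/long
vestigial/long: 8 out of 16 → fraction 1/2
Expected count = 1/2 × 768 = 384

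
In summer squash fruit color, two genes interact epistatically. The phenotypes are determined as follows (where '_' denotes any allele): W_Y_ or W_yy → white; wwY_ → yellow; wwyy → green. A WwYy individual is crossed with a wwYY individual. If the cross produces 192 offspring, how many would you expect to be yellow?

Cross: WwYy × wwYY — consider each gene separately:
W gene: Ww × ww → 2 Ww, 2 ww → 2 W_ : 2 ww (out of 4)
Y gene: Yy × YY → 2 YY, 2 Yy → 4 Y_ (out of 4)
Genotype classes (out of 4 × 4 = 16): W_Y_ = 2×4 = 8; wwY_ = 2×4 = 8
Apply the phenotype rules: W_Y_ (8) → white; wwY_ (8) → yellow
Phenotype counts (out of 16): 8 white, 8 yellow
yellow: 8 out of 16 → fraction 1/2
Expected count = 1/2 × 192 = 96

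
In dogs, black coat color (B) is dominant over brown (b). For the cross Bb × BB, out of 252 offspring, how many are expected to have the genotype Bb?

Punnett square for Bb × BB:
Offspring genotypes: 2 BB, 2 Bb
Total offspring: 4
Count with target: 2
Probability: 2/4 = 1/2
Expected count = 1/2 × 252 = 126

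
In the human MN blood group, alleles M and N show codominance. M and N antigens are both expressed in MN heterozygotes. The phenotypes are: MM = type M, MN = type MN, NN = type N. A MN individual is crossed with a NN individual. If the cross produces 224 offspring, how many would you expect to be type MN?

Punnett square for MN × NN:
Offspring genotypes: 2 MN, 2 NN
Phenotype counts: 2 type MN, 2 type N
type MN: 2 out of 4 → fraction 1/2
Expected count = 1/2 × 224 = 112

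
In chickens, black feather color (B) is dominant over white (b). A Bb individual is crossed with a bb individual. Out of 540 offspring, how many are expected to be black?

Punnett square for Bb × bb:
Offspring genotypes: 2 Bb, 2 bb
black: 2, white: 2
black: 2 out of 4 → fraction 1/2
Expected count = 1/2 × 540 = 270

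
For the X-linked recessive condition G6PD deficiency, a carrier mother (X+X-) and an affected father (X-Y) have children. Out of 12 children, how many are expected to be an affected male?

Cross: X+X- × X-Y
Offspring: 1 X+X-, 1 X+Y, 1 X-X-, 1 X-Y
Probability of an affected male: 1/4
Expected count = 1/4 × 12 = 3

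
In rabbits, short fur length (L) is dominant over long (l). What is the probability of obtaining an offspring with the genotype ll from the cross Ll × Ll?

Punnett square for Ll × Ll:
Offspring genotypes: 1 LL, 2 Ll, 1 ll
Total offspring: 4
Count with target: 1
Probability: 1/4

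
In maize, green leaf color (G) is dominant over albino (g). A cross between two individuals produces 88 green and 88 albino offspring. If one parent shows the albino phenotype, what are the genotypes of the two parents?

Observed offspring: 88 green, 88 albino
The observed ratio simplifies to 1:1. One parent shows albino, so its genotype must be gg. A 1:1 offspring split requires the other parent to be heterozygous (Gg).
Parent genotypes: gg × Gg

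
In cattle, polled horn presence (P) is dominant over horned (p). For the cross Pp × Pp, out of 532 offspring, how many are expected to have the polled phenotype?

Punnett square for Pp × Pp:
Offspring genotypes: 1 PP, 2 Pp, 1 pp
Total offspring: 4
Count with target: 3
Probability: 3/4
Expected count = 3/4 × 532 = 399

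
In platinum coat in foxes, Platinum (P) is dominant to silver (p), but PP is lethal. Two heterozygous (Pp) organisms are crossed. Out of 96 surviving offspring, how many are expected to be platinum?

Cross: Pp × Pp
Punnett square offspring (before lethality): 1 PP, 2 Pp, 1 pp
The PP genotype is lethal (embryos die); surviving offspring: 2 Pp, 1 pp
platinum: 2 out of 3 → fraction 2/3
Expected count = 2/3 × 96 = 64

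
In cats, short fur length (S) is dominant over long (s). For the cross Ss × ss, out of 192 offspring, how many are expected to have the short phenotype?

Punnett square for Ss × ss:
Offspring genotypes: 2 Ss, 2 ss
Total offspring: 4
Count with target: 2
Probability: 2/4 = 1/2
Expected count = 1/2 × 192 = 96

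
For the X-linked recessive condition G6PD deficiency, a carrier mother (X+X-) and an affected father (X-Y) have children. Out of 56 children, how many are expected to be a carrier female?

Cross: X+X- × X-Y
Offspring: 1 X+X-, 1 X+Y, 1 X-X-, 1 X-Y
Probability of a carrier female: 1/4
Expected count = 1/4 × 56 = 14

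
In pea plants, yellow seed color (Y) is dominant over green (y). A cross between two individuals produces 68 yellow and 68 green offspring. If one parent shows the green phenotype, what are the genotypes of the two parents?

Observed offspring: 68 yellow, 68 green
The observed ratio simplifies to 1:1. One parent shows green, so its genotype must be yy. A 1:1 offspring split requires the other parent to be heterozygous (Yy).
Parent genotypes: yy × Yy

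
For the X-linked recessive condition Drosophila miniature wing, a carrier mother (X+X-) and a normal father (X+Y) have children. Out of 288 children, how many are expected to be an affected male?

Cross: X+X- × X+Y
Offspring: 1 X+X+, 1 X+Y, 1 X+X-, 1 X-Y
Probability of an affected male: 1/4
Expected count = 1/4 × 288 = 72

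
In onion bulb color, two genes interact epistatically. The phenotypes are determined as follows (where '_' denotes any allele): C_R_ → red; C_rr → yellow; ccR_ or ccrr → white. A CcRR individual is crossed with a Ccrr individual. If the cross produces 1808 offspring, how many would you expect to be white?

Cross: CcRR × Ccrr — consider each gene separately:
C gene: Cc × Cc → 1 CC, 2 Cc, 1 cc → 3 C_ : 1 cc (out of 4)
R gene: RR × rr → 4 Rr → 4 R_ (out of 4)
Genotype classes (out of 4 × 4 = 16): C_R_ = 3×4 = 12; ccR_ = 1×4 = 4
Apply the phenotype rules: C_R_ (12) → red; ccR_ (4) → white
Phenotype counts (out of 16): 12 red, 4 white
white: 4 out of 16 → fraction 1/4
Expected count = 1/4 × 1808 = 452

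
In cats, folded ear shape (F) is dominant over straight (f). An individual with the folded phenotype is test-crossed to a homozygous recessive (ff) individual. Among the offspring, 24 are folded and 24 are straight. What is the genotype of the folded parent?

Test cross: ? × ff
Offspring: 24 folded, 24 straight — approximately 1:1.
A 1:1 ratio in a test cross indicates the unknown parent is heterozygous (Ff).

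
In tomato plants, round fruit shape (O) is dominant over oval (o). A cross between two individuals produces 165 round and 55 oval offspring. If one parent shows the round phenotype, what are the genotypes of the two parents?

Observed offspring: 165 round, 55 oval
The observed ratio simplifies to 3:1. Oval (oo) offspring appear, so each parent must contribute one o allele. The parent stated to show round carries O, so it is Oo. The other parent is then either Oo or oo: Oo × oo would give a 1:1 split, whereas Oo × Oo gives 3:1 — matching the data. So both parents are heterozygous (Oo × Oo).
Parent genotypes: Oo × Oo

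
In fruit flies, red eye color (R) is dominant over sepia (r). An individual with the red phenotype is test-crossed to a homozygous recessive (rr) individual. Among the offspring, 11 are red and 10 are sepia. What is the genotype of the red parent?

Test cross: ? × rr
Offspring: 11 red, 10 sepia — approximately 1:1.
A 1:1 ratio in a test cross indicates the unknown parent is heterozygous (Rr).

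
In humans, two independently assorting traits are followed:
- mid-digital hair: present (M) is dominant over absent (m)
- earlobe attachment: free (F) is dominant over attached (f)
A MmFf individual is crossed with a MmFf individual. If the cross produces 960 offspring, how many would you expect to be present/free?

Dihybrid cross MmFf × MmFf — consider each gene separately:
mid-digital hair: Mm × Mm → 1 MM, 2 Mm, 1 mm → 3 M_ : 1 mm (out of 4)
earlobe attachment: Ff × Ff → 1 FF, 2 Ff, 1 ff → 3 F_ : 1 ff (out of 4)
Combine (counts out of 4 × 4 = 16): present/free (M_F_) = 3×3 = 9; present/attached (M_ff) = 3×1 = 3; absent/free (mmF_) = 1×3 = 3; absent/attached (mmff) = 1×1 = 1
Phenotype counts (out of 16): 9 present/free, 3 present/attached, 3 absent/free, 1 absent/attached
present/free: 9 out of 16 → fraction 9/16
Expected count = 9/16 × 960 = 540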